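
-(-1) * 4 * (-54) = -216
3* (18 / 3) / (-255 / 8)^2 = 128 / 7225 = 0.02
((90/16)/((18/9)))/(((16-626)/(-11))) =99/1952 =0.05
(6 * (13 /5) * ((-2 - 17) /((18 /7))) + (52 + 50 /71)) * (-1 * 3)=66629 /355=187.69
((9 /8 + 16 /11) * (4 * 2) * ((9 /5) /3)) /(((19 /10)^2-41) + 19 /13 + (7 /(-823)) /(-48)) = -1748644560 /5074036627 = -0.34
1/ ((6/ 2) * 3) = 1/ 9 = 0.11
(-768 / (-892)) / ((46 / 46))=192 / 223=0.86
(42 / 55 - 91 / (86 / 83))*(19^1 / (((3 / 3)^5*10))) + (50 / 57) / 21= -9363270629 / 56618100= -165.38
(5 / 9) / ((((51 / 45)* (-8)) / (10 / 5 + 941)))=-23575 / 408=-57.78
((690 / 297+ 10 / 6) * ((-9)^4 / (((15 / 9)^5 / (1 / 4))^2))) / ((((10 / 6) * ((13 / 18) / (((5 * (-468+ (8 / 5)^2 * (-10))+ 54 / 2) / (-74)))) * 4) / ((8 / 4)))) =224129339034813 / 1653437500000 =135.55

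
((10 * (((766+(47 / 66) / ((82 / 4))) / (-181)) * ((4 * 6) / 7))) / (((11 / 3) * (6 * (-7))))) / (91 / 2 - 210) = -82915600 / 14475706861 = -0.01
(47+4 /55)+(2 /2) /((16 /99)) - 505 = -397531 /880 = -451.74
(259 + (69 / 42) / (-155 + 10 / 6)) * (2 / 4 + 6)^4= 2071158037 / 4480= 462312.06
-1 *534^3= -152273304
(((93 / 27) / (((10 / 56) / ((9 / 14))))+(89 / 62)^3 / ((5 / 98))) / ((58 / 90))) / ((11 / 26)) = 4906002933 / 19006658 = 258.12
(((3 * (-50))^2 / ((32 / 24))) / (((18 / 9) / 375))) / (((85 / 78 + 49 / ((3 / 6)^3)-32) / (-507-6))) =-25321359375 / 5633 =-4495181.85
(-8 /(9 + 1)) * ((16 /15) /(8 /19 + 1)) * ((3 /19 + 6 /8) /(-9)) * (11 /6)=2024 /18225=0.11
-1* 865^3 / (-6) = 647214625 / 6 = 107869104.17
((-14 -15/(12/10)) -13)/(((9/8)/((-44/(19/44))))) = 611776/171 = 3577.64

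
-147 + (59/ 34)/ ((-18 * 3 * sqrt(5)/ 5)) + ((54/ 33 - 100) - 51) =-3260/ 11 - 59 * sqrt(5)/ 1836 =-296.44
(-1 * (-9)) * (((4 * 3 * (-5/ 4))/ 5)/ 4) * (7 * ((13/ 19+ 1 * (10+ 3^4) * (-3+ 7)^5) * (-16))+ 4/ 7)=9369533115/ 133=70447617.41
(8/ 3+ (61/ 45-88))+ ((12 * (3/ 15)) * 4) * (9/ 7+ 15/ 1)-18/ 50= 113408/ 1575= 72.01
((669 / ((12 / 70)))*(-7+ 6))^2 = 60918025 / 4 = 15229506.25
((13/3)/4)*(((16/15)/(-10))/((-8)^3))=0.00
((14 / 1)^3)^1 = 2744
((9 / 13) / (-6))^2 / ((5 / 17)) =153 / 3380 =0.05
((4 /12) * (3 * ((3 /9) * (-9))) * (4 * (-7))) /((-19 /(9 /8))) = -189 /38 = -4.97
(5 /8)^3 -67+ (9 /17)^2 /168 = -69142389 /1035776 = -66.75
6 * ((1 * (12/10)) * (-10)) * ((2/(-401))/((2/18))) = 1296/401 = 3.23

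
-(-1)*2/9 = 2/9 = 0.22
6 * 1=6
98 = 98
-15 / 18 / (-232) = 5 / 1392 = 0.00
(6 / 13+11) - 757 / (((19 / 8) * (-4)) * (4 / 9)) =94231 / 494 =190.75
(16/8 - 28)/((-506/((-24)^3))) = -179712/253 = -710.32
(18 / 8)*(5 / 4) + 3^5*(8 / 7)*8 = 249147 / 112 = 2224.53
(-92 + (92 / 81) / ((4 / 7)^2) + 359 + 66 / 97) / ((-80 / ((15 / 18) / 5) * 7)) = -8521979 / 105598080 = -0.08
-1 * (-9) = 9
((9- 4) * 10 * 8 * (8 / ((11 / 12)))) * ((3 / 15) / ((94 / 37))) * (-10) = -2748.16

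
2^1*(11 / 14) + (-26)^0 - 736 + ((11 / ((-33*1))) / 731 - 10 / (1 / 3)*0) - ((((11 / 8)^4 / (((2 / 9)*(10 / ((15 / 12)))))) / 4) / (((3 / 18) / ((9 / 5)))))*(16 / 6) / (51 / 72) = -118503478549 / 157194240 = -753.87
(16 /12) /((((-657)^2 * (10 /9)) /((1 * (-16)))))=-32 /719415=-0.00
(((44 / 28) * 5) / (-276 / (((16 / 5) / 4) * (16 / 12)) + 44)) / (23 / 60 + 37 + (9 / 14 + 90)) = -13200 / 46189289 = -0.00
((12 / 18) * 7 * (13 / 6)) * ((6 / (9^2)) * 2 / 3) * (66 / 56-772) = -280579 / 729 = -384.88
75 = 75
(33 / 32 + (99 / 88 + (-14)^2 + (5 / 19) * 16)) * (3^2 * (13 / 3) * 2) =4798521 / 304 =15784.61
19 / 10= 1.90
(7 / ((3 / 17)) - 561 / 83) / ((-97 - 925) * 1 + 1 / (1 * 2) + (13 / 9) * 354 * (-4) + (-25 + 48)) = -16388 / 1515829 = -0.01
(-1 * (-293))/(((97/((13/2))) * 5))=3809/970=3.93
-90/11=-8.18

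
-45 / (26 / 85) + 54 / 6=-3591 / 26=-138.12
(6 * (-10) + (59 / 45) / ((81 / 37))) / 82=-0.72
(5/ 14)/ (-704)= -5/ 9856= -0.00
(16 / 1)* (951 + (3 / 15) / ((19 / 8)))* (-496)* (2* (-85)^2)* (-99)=205152717242880 / 19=10797511433835.79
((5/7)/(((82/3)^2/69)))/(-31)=-3105/1459108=-0.00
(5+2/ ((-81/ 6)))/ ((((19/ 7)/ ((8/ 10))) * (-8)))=-917/ 5130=-0.18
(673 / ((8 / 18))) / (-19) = -6057 / 76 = -79.70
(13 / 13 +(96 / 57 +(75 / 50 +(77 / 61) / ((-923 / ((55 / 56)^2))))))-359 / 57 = -3041357827 / 1437753408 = -2.12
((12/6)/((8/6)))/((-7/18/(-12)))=324/7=46.29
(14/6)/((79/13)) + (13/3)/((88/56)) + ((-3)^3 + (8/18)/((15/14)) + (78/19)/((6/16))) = -27854009/2228985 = -12.50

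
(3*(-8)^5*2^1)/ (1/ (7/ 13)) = -1376256/ 13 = -105865.85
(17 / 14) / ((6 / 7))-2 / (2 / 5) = -43 / 12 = -3.58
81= 81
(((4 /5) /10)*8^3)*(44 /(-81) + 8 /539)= -23621632 /1091475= -21.64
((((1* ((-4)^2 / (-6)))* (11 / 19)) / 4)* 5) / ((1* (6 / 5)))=-275 / 171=-1.61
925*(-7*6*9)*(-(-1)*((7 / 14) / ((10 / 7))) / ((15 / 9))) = -73426.50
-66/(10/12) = -396/5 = -79.20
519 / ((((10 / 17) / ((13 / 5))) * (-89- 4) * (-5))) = 38233 / 7750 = 4.93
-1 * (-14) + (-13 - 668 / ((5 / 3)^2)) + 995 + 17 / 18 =340409 / 450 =756.46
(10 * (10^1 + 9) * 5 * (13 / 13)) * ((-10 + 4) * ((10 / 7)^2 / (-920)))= 14250 / 1127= 12.64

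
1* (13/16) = 13/16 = 0.81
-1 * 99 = -99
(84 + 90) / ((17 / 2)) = 348 / 17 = 20.47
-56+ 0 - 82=-138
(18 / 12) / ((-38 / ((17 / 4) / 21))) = -17 / 2128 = -0.01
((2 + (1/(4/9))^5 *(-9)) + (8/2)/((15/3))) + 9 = -2596789/5120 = -507.19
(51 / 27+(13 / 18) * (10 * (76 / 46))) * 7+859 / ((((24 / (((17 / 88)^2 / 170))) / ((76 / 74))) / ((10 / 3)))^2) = 236762289209268245 / 2447185970921472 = 96.75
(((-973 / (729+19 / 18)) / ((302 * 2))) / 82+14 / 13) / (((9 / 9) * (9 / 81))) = 41002364655 / 4230508412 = 9.69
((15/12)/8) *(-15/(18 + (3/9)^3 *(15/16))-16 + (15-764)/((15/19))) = -37613587/249312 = -150.87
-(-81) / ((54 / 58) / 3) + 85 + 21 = 367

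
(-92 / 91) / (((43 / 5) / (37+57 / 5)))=-22264 / 3913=-5.69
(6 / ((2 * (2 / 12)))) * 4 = 72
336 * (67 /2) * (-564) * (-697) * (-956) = -4230131407488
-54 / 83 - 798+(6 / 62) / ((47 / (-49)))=-96593817 / 120931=-798.75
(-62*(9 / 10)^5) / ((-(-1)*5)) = -1830519 / 250000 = -7.32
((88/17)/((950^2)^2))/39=11/67502205468750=0.00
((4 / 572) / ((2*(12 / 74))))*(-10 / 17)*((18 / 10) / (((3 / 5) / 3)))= -555 / 4862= -0.11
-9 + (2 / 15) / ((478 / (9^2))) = -10728 / 1195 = -8.98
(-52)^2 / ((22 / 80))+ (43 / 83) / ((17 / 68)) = 8979172 / 913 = 9834.80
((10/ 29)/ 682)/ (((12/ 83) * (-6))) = -415/ 712008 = -0.00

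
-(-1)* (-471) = -471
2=2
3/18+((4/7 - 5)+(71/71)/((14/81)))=32/21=1.52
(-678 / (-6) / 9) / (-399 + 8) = -113 / 3519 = -0.03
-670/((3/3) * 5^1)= -134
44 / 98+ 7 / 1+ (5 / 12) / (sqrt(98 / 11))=5 *sqrt(22) / 168+ 365 / 49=7.59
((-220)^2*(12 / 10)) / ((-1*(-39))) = 19360 / 13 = 1489.23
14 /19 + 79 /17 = 1739 /323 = 5.38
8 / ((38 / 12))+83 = 1625 / 19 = 85.53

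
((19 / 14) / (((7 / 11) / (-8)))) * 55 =-45980 / 49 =-938.37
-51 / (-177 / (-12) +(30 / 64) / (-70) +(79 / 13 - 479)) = 17472 / 156967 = 0.11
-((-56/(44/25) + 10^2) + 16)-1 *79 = -1795/11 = -163.18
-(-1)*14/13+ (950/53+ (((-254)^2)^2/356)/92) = 179266456973/1410383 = 127104.81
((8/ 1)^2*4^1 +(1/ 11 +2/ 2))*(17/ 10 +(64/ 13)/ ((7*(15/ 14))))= 1299466/ 2145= 605.81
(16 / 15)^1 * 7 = 112 / 15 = 7.47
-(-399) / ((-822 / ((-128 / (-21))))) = -2.96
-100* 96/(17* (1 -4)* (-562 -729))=-3200/21947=-0.15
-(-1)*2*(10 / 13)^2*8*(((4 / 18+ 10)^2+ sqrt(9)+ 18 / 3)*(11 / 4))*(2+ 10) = 161796800 / 4563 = 35458.43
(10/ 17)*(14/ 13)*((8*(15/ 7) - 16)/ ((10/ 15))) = 240/ 221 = 1.09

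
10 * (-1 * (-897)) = 8970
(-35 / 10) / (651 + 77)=-1 / 208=-0.00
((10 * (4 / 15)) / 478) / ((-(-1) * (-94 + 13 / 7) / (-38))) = 1064 / 462465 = 0.00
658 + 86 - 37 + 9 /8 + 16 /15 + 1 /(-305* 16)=10382563 /14640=709.19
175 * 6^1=1050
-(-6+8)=-2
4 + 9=13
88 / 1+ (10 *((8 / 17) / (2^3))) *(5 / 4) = 3017 / 34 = 88.74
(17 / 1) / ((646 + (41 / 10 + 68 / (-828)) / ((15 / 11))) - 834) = -527850 / 5745913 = -0.09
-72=-72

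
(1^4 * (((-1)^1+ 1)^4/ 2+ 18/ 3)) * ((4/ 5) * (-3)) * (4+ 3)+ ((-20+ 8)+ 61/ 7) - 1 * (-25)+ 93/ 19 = -49337/ 665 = -74.19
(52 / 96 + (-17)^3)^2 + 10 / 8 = 24132248.13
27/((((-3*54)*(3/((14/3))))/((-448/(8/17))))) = 6664/27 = 246.81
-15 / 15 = -1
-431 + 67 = -364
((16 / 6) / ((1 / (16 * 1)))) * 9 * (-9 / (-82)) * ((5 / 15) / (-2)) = -7.02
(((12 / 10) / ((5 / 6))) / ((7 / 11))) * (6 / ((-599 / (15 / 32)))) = -891 / 83860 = -0.01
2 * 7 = 14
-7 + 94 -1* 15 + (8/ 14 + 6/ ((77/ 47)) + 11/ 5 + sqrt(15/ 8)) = sqrt(30)/ 4 + 30197/ 385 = 79.80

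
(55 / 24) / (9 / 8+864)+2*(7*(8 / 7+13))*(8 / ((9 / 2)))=7308631 / 20763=352.00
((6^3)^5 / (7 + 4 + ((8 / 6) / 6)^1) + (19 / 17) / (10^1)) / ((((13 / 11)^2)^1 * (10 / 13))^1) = 87045346194787079 / 2232100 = 38997063838.89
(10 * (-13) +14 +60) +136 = 80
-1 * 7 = -7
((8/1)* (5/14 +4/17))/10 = 282/595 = 0.47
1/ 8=0.12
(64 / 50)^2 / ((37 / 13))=13312 / 23125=0.58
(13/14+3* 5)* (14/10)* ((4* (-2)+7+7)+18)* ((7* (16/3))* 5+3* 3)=523604/5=104720.80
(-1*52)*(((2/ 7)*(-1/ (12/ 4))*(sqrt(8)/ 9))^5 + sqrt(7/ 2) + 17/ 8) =-207.78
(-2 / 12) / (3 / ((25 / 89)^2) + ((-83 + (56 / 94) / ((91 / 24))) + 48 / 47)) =381875 / 100358592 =0.00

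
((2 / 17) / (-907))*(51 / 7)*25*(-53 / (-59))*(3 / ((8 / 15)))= -0.12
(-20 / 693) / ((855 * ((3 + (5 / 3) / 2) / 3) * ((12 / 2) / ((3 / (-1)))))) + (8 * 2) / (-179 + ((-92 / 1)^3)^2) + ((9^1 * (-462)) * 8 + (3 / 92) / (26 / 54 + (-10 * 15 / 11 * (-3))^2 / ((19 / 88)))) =-62868475925649420826625198941 / 1889985448489760856525060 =-33264.00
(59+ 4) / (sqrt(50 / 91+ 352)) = 21*sqrt(2919462) / 10694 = 3.36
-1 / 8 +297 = 2375 / 8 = 296.88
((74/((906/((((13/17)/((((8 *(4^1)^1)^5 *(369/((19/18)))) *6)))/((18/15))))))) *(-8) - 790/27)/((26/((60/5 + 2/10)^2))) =-168174983151526274251/1004041704560394240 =-167.50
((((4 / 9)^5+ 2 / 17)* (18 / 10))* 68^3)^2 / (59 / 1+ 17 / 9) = 1570408702364422144 / 16381668825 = 95863780.37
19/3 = 6.33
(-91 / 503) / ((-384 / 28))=637 / 48288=0.01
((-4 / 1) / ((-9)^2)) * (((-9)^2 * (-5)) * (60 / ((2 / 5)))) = 3000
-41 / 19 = -2.16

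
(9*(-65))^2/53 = 342225/53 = 6457.08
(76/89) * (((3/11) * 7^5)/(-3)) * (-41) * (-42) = -2199565704/979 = -2246747.40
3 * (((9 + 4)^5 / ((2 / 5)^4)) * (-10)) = -3480871875 / 8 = -435108984.38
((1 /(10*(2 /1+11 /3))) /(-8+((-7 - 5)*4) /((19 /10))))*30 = -171 /10744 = -0.02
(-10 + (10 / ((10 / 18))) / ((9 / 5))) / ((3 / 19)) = 0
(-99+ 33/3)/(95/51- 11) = 2244/233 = 9.63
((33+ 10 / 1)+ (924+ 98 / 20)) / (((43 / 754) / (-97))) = -355414111 / 215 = -1653088.89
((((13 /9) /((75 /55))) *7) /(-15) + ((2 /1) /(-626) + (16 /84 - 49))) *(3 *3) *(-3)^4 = -1968878169 /54775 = -35944.83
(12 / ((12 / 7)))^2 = 49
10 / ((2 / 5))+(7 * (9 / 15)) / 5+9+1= 896 / 25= 35.84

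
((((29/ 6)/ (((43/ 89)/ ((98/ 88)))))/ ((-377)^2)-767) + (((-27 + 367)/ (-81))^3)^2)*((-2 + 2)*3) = 0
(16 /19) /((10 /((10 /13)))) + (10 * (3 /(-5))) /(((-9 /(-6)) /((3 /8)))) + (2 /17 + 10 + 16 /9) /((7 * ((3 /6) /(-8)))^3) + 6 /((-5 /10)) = -155.49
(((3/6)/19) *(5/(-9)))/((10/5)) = -5/684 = -0.01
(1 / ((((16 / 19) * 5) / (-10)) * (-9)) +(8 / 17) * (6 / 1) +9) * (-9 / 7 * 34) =-14795 / 28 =-528.39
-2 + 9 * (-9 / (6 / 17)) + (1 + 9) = -443 / 2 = -221.50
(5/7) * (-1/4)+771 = 21583/28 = 770.82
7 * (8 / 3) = 56 / 3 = 18.67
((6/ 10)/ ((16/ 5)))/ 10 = 3/ 160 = 0.02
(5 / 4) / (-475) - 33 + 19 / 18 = -109259 / 3420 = -31.95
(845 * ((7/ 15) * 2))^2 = 5597956/ 9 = 621995.11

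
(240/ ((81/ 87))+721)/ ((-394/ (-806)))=3550027/ 1773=2002.27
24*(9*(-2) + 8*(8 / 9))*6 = -1568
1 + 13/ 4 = 17/ 4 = 4.25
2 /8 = 1 /4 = 0.25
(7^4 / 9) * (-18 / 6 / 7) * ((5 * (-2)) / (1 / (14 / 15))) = 1067.11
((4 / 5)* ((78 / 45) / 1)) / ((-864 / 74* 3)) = -481 / 12150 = -0.04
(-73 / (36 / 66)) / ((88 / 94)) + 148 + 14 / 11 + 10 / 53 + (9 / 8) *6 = 185437 / 13992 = 13.25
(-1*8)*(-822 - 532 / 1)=10832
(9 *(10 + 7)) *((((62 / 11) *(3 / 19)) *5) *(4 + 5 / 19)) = 2902.42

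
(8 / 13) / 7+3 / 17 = 0.26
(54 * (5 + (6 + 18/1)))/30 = 261/5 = 52.20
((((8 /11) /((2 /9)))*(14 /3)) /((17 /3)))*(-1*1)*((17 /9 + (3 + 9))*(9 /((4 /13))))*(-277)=56715750 /187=303292.78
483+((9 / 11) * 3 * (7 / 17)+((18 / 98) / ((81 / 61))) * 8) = 40006166 / 82467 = 485.12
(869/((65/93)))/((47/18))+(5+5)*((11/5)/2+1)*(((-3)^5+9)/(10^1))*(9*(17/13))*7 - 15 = -40022.63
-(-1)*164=164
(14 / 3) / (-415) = -14 / 1245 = -0.01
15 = 15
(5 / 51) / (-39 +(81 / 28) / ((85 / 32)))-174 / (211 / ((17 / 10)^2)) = -1703298203 / 713929050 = -2.39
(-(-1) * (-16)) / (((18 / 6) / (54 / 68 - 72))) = 6456 / 17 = 379.76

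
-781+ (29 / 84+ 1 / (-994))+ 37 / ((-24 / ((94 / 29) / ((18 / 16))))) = -1222086155 / 1556604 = -785.10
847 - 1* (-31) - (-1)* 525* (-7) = -2797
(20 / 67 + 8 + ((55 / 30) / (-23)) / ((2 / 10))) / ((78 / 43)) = 3140849 / 721188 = 4.36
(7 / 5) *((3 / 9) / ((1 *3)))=7 / 45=0.16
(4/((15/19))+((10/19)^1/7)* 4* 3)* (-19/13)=-916/105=-8.72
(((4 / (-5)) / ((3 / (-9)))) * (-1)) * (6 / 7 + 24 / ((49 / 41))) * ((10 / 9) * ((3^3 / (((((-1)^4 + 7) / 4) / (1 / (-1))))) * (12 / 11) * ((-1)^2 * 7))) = 443232 / 77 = 5756.26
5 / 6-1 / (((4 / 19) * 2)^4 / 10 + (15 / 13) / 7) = -5.12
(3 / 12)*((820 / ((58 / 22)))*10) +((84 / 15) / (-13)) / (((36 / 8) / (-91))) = 1026118 / 1305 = 786.30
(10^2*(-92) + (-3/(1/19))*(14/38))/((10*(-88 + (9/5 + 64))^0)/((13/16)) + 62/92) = -5514158/7763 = -710.31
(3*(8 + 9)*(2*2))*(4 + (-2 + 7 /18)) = 1462 /3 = 487.33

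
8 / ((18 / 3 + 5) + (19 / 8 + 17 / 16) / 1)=128 / 231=0.55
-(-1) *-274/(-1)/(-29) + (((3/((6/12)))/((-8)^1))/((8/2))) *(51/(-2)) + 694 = 639701/928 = 689.33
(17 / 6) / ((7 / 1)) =17 / 42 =0.40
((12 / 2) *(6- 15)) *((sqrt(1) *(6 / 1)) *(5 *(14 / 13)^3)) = -4445280 / 2197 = -2023.34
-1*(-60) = 60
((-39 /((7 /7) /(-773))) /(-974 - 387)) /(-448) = 30147 /609728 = 0.05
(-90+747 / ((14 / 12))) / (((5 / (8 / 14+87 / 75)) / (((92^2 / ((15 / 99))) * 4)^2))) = 1456894416041754624 / 153125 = 9514412512925.74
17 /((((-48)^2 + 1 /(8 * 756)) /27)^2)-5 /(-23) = 981290653572101 /4465976287739927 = 0.22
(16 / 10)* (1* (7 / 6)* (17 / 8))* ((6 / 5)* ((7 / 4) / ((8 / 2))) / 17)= 49 / 400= 0.12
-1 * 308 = -308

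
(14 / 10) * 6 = 8.40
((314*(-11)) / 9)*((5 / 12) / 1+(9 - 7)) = -50083 / 54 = -927.46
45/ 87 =15/ 29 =0.52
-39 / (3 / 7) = -91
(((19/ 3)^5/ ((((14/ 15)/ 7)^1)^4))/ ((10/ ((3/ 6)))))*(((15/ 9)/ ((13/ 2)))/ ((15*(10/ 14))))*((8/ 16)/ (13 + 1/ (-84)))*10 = 14851.61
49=49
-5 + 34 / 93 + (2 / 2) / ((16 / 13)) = -5687 / 1488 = -3.82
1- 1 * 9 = -8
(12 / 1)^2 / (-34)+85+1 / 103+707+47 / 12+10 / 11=792.60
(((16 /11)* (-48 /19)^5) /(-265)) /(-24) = -169869312 /7217828585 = -0.02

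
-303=-303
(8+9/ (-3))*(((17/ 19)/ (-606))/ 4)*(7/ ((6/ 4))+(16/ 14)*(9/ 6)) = -5695/ 483588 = -0.01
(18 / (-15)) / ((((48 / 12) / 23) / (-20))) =138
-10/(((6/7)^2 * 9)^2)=-12005/52488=-0.23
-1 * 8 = -8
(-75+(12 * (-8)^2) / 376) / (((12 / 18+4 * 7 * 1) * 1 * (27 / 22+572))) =-113157 / 25486831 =-0.00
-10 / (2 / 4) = -20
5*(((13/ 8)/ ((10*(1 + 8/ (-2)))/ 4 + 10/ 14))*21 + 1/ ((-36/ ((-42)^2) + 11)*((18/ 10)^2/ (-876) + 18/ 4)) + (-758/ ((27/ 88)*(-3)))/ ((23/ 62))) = 11074.39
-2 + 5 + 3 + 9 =15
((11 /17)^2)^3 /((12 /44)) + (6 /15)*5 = 164312585 /72412707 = 2.27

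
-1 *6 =-6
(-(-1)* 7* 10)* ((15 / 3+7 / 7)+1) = 490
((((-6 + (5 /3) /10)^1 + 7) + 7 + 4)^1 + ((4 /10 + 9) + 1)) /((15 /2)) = 677 /225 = 3.01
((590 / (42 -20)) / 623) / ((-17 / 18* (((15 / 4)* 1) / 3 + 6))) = -21240 / 3378529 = -0.01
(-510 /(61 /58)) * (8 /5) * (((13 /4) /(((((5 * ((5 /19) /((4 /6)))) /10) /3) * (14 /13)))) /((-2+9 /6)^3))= 607880832 /2135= 284721.70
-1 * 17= -17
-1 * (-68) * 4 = 272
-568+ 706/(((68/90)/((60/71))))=267524/1207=221.64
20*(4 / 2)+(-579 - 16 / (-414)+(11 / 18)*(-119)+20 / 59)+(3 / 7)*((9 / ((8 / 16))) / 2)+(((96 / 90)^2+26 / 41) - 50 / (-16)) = -140810581931 / 233675400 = -602.59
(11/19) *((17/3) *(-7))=-1309/57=-22.96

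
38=38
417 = 417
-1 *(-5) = 5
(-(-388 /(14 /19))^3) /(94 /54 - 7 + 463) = 1352165207112 /4239137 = 318971.81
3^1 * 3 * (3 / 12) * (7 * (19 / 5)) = 1197 / 20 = 59.85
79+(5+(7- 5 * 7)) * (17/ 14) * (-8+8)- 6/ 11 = 863/ 11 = 78.45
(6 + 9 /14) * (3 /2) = 9.96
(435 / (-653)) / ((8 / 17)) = -7395 / 5224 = -1.42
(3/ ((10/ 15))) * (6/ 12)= 9/ 4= 2.25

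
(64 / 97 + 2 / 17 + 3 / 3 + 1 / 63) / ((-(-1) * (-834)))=-93151 / 43320879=-0.00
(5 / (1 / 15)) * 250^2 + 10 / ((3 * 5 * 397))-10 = 5582800592 / 1191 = 4687490.00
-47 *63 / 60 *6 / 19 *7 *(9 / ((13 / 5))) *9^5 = -11015177607 / 494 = -22297930.38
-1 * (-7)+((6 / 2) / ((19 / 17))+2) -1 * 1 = 203 / 19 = 10.68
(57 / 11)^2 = 3249 / 121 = 26.85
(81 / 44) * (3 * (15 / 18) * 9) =3645 / 88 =41.42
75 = 75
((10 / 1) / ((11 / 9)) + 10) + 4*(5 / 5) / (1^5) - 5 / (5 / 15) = 79 / 11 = 7.18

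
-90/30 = -3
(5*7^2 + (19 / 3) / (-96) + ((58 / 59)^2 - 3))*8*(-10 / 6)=-1217572345 / 375948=-3238.67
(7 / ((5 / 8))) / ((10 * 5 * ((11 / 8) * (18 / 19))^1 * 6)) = 1064 / 37125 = 0.03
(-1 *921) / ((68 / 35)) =-32235 / 68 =-474.04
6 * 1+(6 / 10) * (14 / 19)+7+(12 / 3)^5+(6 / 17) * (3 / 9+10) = 1681359 / 1615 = 1041.09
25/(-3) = -25/3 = -8.33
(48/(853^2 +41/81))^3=7346640384/25589403535735953231625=0.00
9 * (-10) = -90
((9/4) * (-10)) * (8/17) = -180/17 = -10.59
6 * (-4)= -24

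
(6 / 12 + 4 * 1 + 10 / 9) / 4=101 / 72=1.40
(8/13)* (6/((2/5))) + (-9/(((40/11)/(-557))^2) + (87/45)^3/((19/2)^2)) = -214044189570763/1013688000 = -211153.91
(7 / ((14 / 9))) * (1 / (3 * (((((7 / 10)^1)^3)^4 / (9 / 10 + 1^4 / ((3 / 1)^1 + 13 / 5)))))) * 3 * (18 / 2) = 305775000000000 / 96889010407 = 3155.93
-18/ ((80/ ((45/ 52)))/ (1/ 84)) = -27/ 11648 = -0.00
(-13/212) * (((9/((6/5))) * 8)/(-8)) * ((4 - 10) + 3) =-585/424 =-1.38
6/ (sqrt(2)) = 3*sqrt(2) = 4.24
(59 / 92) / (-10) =-59 / 920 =-0.06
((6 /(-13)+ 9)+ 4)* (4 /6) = 326 /39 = 8.36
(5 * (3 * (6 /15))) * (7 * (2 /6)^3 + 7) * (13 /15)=5096 /135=37.75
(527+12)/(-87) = -539/87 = -6.20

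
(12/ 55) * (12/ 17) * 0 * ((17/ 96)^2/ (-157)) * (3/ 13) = 0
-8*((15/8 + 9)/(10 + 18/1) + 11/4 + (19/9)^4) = -33804287/183708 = -184.01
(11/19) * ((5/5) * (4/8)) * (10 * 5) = 275/19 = 14.47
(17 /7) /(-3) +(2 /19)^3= -116435 /144039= -0.81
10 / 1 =10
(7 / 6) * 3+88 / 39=449 / 78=5.76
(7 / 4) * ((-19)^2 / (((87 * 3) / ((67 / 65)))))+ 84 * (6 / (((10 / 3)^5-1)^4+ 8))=16766930656434965199877621 / 6720280116551187097066740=2.49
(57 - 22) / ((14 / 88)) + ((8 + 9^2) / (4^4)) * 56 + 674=29231 / 32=913.47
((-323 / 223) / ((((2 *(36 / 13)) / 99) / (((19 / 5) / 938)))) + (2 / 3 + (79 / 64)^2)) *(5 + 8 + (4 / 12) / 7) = 1835910372269 / 67471165440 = 27.21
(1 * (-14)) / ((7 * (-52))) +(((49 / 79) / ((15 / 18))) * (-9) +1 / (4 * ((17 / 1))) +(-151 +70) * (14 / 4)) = -101313029 / 349180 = -290.15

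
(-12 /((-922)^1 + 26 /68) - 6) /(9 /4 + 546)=-250136 /22905885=-0.01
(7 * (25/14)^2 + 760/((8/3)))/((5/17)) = 1044.89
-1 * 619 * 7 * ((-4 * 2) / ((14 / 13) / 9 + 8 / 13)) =47159.16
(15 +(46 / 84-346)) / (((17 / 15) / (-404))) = 117796.55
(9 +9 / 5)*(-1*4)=-216 / 5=-43.20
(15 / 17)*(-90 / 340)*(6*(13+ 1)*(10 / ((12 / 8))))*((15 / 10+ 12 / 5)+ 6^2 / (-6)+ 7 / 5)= 26460 / 289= 91.56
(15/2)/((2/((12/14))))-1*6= -2.79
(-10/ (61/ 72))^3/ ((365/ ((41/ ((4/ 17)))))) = -13007692800/ 16569613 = -785.03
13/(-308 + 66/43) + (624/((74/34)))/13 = 10732565/487586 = 22.01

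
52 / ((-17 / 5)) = -260 / 17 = -15.29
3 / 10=0.30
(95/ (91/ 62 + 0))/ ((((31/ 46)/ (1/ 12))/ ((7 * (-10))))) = -560.26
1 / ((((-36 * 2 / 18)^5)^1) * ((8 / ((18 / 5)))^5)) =-59049 / 3276800000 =-0.00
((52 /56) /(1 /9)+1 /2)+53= 433 /7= 61.86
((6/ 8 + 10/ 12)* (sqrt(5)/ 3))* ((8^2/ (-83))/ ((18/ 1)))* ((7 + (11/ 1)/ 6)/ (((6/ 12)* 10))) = -4028* sqrt(5)/ 100845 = -0.09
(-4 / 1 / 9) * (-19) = 76 / 9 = 8.44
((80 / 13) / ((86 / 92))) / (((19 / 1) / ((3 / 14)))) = 5520 / 74347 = 0.07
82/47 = 1.74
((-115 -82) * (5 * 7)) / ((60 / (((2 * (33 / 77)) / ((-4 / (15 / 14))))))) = 2955 / 112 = 26.38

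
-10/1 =-10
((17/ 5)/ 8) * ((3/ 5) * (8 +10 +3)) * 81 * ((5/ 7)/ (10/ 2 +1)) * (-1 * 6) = -12393/ 40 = -309.82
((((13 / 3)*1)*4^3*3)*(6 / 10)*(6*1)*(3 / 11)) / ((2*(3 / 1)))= 7488 / 55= 136.15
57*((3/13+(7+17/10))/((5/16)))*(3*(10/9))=352944/65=5429.91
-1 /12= -0.08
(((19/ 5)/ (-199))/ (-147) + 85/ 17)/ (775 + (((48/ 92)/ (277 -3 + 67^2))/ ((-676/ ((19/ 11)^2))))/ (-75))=2047916326064180/ 317418783925974927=0.01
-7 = -7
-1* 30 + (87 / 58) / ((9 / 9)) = -28.50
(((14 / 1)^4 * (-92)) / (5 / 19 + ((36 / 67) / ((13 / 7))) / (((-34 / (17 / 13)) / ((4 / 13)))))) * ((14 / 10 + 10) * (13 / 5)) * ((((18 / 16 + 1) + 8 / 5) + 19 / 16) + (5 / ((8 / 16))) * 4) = -1644802938356217276 / 90802375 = -18114096006.37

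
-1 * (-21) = 21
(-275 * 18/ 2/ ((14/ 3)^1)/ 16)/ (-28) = 7425/ 6272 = 1.18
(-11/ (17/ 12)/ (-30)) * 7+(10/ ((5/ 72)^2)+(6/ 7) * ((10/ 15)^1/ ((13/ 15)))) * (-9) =-18666.52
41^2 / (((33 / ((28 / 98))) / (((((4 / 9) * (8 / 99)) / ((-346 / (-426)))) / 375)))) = 7638464 / 4450879125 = 0.00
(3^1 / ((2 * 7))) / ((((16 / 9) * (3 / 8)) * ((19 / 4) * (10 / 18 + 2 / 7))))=81 / 1007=0.08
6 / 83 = 0.07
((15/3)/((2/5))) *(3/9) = 4.17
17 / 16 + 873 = 13985 / 16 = 874.06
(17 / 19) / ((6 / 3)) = 17 / 38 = 0.45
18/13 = 1.38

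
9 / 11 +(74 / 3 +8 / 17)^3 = 23178169307 / 1459161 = 15884.59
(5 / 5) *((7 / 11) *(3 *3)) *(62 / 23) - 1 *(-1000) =256906 / 253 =1015.44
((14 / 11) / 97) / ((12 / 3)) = 7 / 2134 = 0.00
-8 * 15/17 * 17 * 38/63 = -1520/21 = -72.38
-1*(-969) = 969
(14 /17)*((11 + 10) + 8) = 23.88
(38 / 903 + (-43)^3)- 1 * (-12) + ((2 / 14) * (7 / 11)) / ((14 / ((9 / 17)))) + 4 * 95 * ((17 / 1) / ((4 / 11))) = -20847563687 / 337722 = -61729.95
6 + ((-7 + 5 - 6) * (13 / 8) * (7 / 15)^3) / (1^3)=4.68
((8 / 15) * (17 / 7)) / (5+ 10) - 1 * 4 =-6164 / 1575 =-3.91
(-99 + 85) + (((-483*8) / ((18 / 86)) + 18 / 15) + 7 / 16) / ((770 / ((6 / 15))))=-990757 / 42000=-23.59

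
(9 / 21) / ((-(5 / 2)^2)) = -12 / 175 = -0.07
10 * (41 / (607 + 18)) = 0.66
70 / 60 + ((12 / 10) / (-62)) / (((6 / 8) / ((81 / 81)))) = 1061 / 930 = 1.14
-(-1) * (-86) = -86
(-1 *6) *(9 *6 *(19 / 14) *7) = -3078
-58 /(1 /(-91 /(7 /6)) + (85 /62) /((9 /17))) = -105183 /4673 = -22.51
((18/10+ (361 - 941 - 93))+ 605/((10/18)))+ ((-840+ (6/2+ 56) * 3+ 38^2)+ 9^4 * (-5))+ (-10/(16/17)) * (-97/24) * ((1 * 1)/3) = -90984631/2880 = -31591.89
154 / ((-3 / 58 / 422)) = -3769304 / 3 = -1256434.67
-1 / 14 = -0.07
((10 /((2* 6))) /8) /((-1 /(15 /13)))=-25 /208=-0.12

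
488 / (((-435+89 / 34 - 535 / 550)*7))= -456280 / 2836309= -0.16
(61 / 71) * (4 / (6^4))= 61 / 23004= 0.00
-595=-595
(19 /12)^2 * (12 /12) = 2.51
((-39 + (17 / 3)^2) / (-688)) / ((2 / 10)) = 155 / 3096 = 0.05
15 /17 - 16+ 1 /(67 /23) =-16828 /1139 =-14.77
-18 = -18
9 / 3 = 3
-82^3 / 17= -551368 / 17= -32433.41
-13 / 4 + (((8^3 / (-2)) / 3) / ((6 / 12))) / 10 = -1219 / 60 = -20.32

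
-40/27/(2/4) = -80/27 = -2.96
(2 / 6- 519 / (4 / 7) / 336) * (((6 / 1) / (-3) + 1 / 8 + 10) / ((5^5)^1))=-1183 / 192000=-0.01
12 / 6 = 2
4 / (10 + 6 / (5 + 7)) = 8 / 21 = 0.38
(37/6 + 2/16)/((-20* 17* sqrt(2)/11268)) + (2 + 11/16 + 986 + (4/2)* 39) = 17067/16 - 141789* sqrt(2)/1360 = 919.25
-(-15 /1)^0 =-1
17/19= 0.89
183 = 183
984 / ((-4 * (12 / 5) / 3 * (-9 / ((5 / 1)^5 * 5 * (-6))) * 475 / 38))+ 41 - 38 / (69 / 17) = -17679067 / 69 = -256218.36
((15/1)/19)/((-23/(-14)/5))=1050/437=2.40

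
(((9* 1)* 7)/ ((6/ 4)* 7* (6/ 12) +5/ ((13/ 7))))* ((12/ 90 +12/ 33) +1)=38532/ 3245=11.87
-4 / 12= -1 / 3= -0.33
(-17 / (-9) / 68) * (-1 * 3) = -1 / 12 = -0.08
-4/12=-0.33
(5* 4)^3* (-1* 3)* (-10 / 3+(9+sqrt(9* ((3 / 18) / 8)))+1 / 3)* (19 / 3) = -977817.93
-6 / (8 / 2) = -1.50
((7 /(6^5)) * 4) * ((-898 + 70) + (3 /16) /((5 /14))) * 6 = -77231 /4320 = -17.88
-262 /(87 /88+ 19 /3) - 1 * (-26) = -18910 /1933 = -9.78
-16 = -16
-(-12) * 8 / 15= 32 / 5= 6.40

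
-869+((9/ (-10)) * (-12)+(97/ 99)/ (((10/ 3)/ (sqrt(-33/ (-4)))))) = -4291/ 5+97 * sqrt(33)/ 660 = -857.36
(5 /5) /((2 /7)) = 3.50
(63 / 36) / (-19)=-7 / 76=-0.09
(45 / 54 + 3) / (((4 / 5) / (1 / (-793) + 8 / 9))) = 728525 / 171288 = 4.25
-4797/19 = -252.47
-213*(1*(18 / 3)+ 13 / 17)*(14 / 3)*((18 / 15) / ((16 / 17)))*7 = -240051 / 4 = -60012.75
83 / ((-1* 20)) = -83 / 20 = -4.15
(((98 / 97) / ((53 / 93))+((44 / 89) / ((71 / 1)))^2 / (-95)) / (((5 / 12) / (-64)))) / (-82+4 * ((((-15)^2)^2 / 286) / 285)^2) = 3.38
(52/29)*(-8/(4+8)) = -104/87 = -1.20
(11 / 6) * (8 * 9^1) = 132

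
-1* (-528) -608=-80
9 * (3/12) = 9/4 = 2.25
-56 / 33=-1.70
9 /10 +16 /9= 241 /90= 2.68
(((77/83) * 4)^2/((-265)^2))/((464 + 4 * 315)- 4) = 0.00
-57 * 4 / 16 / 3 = -4.75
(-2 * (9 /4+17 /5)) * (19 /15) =-2147 /150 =-14.31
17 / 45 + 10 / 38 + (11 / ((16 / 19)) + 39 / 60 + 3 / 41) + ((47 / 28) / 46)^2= 167809274495 / 11630856384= 14.43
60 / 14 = 30 / 7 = 4.29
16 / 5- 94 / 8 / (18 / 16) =-326 / 45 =-7.24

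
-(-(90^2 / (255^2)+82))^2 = -563302756 / 83521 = -6744.44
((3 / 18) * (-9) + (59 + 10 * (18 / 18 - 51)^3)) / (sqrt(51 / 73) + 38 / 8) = -6934680990 / 25537 + 19999080 * sqrt(3723) / 25537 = -223769.80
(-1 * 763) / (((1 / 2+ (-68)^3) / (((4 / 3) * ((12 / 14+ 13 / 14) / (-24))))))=-2725 / 11319534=-0.00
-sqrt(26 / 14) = -sqrt(91) / 7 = -1.36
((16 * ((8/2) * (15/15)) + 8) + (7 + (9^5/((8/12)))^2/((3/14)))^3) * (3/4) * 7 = 8244274857251192348853347893182471/32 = 257633589289099760901667100000000.00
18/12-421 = -839/2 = -419.50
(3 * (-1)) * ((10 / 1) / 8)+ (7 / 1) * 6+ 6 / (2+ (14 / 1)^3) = 210081 / 5492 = 38.25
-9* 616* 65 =-360360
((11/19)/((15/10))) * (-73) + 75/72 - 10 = -16933/456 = -37.13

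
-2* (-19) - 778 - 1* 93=-833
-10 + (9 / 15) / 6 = -99 / 10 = -9.90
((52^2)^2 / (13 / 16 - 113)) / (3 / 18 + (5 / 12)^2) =-16845963264 / 87955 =-191529.34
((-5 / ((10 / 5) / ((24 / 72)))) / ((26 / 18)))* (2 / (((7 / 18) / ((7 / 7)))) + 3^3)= -3375 / 182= -18.54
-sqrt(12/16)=-sqrt(3)/2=-0.87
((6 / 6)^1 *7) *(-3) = -21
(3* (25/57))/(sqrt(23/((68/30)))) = 5* sqrt(11730)/1311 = 0.41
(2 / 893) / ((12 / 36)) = 6 / 893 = 0.01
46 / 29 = 1.59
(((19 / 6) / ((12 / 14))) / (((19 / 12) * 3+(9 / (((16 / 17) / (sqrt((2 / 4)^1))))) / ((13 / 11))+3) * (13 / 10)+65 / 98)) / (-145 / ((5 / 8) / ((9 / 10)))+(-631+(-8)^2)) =-219461278400 / 257448816463689+11943054200 * sqrt(2) / 28605424051521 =-0.00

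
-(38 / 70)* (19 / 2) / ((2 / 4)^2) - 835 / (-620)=-83683 / 4340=-19.28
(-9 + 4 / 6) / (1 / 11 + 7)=-275 / 234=-1.18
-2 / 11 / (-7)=2 / 77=0.03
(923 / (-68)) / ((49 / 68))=-923 / 49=-18.84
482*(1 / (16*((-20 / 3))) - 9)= -694803 / 160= -4342.52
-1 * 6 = -6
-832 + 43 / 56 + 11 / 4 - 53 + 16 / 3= -147193 / 168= -876.15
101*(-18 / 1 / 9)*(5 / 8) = -126.25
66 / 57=22 / 19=1.16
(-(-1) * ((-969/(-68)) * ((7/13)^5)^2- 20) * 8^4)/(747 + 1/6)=-109.48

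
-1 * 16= -16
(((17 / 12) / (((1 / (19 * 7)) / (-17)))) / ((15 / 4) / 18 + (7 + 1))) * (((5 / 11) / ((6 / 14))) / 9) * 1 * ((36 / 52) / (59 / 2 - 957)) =153748 / 4479189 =0.03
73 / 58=1.26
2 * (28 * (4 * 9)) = 2016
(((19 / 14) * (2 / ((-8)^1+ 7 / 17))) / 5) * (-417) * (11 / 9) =493867 / 13545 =36.46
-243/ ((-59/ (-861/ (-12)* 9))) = 627669/ 236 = 2659.61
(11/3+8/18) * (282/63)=3478/189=18.40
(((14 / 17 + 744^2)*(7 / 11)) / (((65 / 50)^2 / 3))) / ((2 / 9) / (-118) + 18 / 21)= 6677510956200 / 9133267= 731119.65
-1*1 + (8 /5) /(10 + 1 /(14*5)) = -589 /701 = -0.84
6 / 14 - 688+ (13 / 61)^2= -17907990 / 26047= -687.53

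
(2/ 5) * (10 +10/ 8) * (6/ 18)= 3/ 2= 1.50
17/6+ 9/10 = 56/15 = 3.73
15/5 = 3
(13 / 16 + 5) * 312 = 3627 / 2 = 1813.50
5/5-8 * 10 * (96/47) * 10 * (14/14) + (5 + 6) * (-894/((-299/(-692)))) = -342790163/14053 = -24392.67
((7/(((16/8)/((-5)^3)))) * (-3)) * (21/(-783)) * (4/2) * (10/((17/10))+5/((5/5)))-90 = -1266235/1479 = -856.14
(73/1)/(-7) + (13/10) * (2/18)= -6479/630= -10.28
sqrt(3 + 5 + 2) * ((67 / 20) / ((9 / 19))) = 1273 * sqrt(10) / 180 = 22.36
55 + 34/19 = 1079/19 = 56.79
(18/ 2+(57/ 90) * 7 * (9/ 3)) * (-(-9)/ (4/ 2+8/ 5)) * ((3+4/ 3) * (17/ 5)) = 49283/ 60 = 821.38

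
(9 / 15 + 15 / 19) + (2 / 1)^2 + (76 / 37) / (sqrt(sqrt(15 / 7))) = 76 * 15^(3 / 4) * 7^(1 / 4) / 555 + 512 / 95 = 7.09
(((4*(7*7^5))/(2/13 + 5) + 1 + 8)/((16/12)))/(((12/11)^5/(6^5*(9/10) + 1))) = 34484873041894297/111144960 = 310269336.93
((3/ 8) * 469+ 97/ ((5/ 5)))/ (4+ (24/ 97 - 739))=-211751/ 570168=-0.37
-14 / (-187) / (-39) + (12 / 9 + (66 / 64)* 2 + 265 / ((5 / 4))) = 25133885 / 116688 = 215.39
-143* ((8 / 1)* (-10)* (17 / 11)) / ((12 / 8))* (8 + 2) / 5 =70720 / 3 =23573.33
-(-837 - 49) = 886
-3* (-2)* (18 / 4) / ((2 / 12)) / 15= 54 / 5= 10.80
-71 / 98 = -0.72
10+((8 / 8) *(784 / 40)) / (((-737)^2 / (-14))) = 27157078 / 2715845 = 10.00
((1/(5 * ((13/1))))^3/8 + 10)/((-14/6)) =-65910003/15379000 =-4.29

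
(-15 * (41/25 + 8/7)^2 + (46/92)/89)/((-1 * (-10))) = -126642121/10902500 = -11.62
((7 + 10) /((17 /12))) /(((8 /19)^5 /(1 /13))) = 7428297 /106496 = 69.75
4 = 4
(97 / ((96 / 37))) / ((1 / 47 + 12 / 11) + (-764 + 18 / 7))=-12988591 / 264152160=-0.05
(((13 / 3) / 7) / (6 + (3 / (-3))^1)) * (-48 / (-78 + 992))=-0.01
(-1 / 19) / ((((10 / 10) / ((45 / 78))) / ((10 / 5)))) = -15 / 247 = -0.06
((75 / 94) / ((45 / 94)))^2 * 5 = 125 / 9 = 13.89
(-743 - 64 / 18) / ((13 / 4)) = -26876 / 117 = -229.71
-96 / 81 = -32 / 27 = -1.19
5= 5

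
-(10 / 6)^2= -25 / 9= -2.78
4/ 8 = 1/ 2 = 0.50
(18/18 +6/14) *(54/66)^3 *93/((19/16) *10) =1084752/177023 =6.13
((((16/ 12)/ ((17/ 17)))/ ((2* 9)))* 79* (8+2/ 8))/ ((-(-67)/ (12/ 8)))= 1.08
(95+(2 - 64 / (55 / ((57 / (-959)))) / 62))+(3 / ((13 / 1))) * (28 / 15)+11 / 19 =39583484326 / 403868465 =98.01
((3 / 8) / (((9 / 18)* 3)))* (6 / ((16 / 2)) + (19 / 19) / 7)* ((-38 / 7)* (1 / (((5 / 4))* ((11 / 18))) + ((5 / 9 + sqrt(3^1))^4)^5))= -61156584160198669094392713655 / 6552981682431684623739-356652989875173970890560000* sqrt(3) / 66191734165976612361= -18665236.51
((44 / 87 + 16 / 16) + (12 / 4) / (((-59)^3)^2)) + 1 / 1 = 9195356333999 / 3669706426767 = 2.51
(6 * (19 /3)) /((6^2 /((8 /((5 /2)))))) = 152 /45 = 3.38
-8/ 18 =-4/ 9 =-0.44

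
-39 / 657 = -13 / 219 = -0.06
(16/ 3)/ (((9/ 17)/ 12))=1088/ 9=120.89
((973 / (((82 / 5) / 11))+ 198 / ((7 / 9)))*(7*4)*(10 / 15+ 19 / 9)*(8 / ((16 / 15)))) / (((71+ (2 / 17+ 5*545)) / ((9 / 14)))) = 3319647375 / 27284516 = 121.67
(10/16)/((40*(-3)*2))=-1/384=-0.00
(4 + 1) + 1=6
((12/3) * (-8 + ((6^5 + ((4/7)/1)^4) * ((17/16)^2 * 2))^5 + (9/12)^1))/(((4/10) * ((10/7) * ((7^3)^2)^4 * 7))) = 136304802065861677305277317458354799475275/15653581447109198022415550227739470234624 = 8.71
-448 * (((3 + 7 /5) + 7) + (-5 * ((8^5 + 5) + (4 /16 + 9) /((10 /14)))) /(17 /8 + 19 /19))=587396544 /25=23495861.76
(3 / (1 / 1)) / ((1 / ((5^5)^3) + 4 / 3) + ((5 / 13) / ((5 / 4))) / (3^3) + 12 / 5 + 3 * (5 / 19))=0.66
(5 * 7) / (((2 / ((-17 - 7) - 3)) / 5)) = -4725 / 2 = -2362.50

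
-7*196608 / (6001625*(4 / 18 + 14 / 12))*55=-38928384 / 4286875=-9.08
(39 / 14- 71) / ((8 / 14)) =-955 / 8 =-119.38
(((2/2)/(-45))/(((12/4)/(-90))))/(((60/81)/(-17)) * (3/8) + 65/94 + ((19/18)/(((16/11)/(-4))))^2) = 2761344/37697599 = 0.07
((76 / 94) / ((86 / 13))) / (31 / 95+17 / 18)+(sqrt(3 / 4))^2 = 14864379 / 17566532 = 0.85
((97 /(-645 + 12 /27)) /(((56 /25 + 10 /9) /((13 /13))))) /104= -196425 /454891216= -0.00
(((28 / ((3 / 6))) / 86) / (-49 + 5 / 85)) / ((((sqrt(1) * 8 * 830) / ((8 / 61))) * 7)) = -17 / 452834720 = -0.00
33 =33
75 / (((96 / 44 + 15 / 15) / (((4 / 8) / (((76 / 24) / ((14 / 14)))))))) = 495 / 133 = 3.72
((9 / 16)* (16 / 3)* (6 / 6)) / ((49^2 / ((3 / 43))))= 9 / 103243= 0.00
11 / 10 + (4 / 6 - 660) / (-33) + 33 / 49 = 1055251 / 48510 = 21.75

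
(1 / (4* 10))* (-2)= -1 / 20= -0.05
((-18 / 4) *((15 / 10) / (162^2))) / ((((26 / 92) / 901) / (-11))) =227953 / 25272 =9.02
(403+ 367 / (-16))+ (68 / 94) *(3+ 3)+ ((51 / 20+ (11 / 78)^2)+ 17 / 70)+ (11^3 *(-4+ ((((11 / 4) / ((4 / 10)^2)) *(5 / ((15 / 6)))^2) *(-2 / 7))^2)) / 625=42047878677083 / 35028630000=1200.39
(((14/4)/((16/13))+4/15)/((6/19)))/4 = 28367/11520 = 2.46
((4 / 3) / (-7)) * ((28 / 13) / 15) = -16 / 585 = -0.03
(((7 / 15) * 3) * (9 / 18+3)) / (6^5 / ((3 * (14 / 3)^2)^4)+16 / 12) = 3389702988 / 922663405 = 3.67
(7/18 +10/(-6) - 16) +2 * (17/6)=-209/18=-11.61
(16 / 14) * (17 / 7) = 136 / 49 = 2.78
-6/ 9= -2/ 3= -0.67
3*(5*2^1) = 30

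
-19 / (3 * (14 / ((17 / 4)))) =-323 / 168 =-1.92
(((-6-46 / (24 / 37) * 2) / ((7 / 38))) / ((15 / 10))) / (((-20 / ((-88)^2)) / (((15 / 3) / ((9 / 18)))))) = 130509632 / 63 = 2071581.46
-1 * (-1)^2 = -1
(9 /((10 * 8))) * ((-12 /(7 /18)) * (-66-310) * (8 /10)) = 182736 /175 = 1044.21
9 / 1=9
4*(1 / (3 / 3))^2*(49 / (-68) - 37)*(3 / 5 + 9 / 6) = -10773 / 34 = -316.85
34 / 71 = 0.48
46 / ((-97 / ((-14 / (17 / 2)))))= 1288 / 1649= 0.78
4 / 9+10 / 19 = 166 / 171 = 0.97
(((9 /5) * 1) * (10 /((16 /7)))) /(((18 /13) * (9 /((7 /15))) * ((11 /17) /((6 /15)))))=10829 /59400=0.18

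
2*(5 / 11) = 0.91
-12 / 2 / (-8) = 3 / 4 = 0.75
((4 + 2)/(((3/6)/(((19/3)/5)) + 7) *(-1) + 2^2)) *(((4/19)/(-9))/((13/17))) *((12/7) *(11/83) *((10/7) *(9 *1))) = 359040/2273453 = 0.16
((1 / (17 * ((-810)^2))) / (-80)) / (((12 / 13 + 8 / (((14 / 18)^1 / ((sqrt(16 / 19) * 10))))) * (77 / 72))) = -0.00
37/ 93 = 0.40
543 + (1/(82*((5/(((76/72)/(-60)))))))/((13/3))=543.00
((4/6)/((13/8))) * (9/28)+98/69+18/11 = 220228/69069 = 3.19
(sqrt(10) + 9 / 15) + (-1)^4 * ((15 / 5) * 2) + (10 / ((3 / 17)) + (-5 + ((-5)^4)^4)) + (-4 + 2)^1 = 152587890684.43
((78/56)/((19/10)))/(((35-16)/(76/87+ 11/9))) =35555/439698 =0.08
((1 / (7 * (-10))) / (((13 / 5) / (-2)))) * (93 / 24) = 31 / 728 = 0.04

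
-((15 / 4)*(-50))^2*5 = -703125 / 4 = -175781.25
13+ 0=13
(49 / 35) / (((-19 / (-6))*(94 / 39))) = 819 / 4465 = 0.18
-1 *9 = -9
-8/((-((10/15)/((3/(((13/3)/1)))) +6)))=54/47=1.15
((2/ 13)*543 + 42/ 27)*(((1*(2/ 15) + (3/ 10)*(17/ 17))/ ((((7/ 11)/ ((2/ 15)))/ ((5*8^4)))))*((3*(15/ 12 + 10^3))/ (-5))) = -9980850176/ 105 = -95055715.96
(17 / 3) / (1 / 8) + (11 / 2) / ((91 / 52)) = 1018 / 21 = 48.48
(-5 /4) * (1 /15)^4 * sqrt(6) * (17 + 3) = -sqrt(6) /2025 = -0.00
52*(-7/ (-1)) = 364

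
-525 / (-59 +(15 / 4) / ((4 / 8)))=1050 / 103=10.19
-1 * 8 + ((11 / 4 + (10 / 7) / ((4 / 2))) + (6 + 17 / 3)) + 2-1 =683 / 84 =8.13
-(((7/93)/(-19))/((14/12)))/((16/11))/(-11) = -1/4712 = -0.00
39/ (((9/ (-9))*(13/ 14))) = -42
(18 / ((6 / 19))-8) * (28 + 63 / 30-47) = -8281 / 10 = -828.10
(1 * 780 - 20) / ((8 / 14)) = 1330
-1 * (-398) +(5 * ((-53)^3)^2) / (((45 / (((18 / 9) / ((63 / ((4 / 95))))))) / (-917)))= -23228247400582 / 7695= -3018615646.60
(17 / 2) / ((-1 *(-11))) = 17 / 22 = 0.77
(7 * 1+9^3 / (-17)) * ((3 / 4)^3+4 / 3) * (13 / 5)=-267241 / 1632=-163.75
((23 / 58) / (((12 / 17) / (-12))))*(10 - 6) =-782 / 29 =-26.97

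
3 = 3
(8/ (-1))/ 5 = -8/ 5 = -1.60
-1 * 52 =-52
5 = 5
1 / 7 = 0.14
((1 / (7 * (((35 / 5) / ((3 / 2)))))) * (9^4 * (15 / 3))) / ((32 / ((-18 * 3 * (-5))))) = 13286025 / 1568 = 8473.23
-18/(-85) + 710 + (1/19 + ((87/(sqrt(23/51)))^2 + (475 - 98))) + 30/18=1991607088/111435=17872.37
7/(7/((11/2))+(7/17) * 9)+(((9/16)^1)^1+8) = 21213/2128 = 9.97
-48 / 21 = -16 / 7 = -2.29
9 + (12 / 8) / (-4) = 69 / 8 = 8.62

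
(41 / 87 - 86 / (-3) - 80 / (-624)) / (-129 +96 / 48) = -33100 / 143637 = -0.23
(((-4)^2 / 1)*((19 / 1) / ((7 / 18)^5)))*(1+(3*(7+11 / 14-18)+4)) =-103109946624 / 117649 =-876420.09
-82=-82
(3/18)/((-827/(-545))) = 545/4962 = 0.11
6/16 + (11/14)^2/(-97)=0.37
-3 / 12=-1 / 4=-0.25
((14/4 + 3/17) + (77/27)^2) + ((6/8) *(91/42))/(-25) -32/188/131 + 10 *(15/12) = 369969638287/15260740200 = 24.24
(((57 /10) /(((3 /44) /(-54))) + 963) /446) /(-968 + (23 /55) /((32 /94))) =1562616 /189719257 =0.01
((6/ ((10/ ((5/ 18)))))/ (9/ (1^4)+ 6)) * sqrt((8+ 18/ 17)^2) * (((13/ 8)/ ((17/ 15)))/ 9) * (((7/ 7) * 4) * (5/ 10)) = 1001/ 31212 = 0.03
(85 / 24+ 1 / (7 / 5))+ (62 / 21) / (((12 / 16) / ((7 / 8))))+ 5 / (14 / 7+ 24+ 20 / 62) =7.89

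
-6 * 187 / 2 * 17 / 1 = -9537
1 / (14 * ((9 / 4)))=2 / 63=0.03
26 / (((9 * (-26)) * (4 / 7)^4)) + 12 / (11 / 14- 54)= -2175817 / 1716480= -1.27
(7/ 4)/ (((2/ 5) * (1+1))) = 35/ 16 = 2.19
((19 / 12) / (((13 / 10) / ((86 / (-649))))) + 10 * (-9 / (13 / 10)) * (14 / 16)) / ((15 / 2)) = -47303 / 5841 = -8.10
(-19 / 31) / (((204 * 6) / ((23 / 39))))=-437 / 1479816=-0.00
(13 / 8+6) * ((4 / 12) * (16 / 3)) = 122 / 9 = 13.56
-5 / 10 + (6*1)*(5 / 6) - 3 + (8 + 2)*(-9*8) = -1437 / 2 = -718.50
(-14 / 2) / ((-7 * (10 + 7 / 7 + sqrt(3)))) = 11 / 118 - sqrt(3) / 118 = 0.08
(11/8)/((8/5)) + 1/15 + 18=18169/960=18.93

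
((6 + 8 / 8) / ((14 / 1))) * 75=75 / 2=37.50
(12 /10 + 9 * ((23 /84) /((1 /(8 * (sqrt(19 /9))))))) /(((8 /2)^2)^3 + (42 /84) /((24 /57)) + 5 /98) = 1568 /5353725 + 5152 * sqrt(19) /3212235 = 0.01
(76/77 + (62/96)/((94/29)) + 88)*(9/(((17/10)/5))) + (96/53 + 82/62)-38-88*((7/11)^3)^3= 73259222454964427741/31516925613030704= 2324.44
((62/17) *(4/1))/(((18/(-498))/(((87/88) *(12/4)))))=-223851/187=-1197.06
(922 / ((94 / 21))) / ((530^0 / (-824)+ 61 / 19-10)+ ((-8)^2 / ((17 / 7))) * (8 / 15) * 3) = 4294362520 / 737497821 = 5.82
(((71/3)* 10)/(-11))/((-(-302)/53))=-18815/4983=-3.78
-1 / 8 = -0.12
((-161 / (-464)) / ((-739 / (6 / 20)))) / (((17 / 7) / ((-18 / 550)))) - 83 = -1330522173571 / 16030388000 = -83.00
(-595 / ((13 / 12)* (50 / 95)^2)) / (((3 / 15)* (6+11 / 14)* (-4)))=47481 / 130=365.24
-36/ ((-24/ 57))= 171/ 2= 85.50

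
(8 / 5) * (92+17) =872 / 5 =174.40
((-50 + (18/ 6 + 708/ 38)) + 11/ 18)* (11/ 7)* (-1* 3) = 104423/ 798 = 130.86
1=1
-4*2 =-8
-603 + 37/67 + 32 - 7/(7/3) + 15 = -37416/67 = -558.45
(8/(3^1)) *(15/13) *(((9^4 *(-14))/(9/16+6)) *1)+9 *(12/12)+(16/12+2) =-1679135/39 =-43054.74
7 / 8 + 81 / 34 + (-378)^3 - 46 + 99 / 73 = -536213199941 / 9928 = -54010193.39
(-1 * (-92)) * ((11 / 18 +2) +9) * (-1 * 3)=-9614 / 3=-3204.67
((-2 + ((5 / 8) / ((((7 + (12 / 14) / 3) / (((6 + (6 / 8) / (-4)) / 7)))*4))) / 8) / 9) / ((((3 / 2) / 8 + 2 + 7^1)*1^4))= -139109 / 5757696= -0.02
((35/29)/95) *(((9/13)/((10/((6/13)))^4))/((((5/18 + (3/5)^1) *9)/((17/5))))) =173502/10101258123125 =0.00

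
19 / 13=1.46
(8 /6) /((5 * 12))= 1 /45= 0.02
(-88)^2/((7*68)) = 1936/119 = 16.27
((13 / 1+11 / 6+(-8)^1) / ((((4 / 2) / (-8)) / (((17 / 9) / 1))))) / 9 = -1394 / 243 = -5.74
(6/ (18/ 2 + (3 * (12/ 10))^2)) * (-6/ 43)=-100/ 2623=-0.04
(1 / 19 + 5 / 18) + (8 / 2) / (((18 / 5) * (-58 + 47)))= 863 / 3762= 0.23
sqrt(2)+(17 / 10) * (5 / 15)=17 / 30+sqrt(2)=1.98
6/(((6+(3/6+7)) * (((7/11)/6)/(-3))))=-88/7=-12.57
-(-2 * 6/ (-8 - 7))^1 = -4/ 5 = -0.80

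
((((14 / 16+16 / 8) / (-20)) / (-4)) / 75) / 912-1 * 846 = -37034495977 / 43776000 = -846.00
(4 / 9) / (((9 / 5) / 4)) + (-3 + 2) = -0.01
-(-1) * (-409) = -409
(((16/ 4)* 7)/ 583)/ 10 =0.00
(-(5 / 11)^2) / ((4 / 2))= -25 / 242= -0.10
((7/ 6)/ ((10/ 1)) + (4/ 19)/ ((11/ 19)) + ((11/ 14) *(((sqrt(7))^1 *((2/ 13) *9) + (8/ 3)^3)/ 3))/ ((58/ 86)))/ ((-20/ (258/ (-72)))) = 20339 *sqrt(7)/ 211120 + 1220203991/ 868190400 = 1.66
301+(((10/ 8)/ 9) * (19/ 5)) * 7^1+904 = 43513/ 36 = 1208.69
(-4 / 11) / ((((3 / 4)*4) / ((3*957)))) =-348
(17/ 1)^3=4913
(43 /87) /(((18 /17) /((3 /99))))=731 /51678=0.01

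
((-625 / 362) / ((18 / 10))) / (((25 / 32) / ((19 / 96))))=-2375 / 9774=-0.24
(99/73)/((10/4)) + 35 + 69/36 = 164071/4380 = 37.46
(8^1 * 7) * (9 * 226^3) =5817760704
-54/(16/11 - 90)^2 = -0.01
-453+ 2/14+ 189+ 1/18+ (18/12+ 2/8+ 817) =139847/252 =554.95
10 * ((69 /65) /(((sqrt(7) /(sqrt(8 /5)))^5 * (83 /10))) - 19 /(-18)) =10.59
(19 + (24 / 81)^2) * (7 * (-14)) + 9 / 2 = -2720779 / 1458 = -1866.10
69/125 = 0.55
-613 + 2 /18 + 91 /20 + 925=316.66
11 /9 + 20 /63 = 1.54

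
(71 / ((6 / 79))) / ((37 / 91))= 510419 / 222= 2299.18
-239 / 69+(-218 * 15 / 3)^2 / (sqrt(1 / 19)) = -239 / 69+1188100 * sqrt(19) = 5178804.37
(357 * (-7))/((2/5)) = -12495/2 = -6247.50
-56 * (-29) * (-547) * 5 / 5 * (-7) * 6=37309776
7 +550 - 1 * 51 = 506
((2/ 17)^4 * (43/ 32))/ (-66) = -43/ 11024772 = -0.00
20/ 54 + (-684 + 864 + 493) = 18181/ 27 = 673.37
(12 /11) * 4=48 /11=4.36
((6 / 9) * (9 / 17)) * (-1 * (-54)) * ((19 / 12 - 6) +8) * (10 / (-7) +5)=243.91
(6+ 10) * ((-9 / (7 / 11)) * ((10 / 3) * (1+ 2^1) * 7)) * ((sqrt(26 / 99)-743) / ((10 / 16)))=18830592-768 * sqrt(286)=18817603.94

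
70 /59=1.19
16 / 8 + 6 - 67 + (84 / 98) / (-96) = -6609 / 112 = -59.01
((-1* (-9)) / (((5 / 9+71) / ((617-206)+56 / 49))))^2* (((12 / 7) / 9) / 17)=18202893075 / 604581404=30.11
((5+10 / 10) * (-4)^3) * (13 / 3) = -1664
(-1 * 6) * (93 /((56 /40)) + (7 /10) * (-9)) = -12627 /35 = -360.77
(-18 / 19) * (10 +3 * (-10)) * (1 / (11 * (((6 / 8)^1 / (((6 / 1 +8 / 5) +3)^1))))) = 24.34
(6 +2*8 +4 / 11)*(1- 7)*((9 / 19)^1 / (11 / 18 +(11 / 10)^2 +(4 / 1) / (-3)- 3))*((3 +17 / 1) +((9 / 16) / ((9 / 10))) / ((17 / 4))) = 4094793000 / 8033333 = 509.73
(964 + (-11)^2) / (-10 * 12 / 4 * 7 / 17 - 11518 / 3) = -55335 / 196436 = -0.28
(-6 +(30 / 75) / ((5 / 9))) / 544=-33 / 3400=-0.01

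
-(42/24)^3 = -343/64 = -5.36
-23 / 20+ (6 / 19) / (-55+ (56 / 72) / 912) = -10434799 / 9028660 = -1.16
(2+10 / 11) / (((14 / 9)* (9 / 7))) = 16 / 11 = 1.45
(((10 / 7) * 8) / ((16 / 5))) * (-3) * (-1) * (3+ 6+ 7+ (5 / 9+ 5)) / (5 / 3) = 970 / 7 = 138.57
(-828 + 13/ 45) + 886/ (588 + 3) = -7324369/ 8865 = -826.21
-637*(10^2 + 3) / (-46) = 65611 / 46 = 1426.33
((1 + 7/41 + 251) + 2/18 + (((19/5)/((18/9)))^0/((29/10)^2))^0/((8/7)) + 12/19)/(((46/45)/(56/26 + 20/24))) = 741.63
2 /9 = 0.22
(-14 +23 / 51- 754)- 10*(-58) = -9565 / 51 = -187.55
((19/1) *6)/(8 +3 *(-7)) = -114/13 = -8.77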